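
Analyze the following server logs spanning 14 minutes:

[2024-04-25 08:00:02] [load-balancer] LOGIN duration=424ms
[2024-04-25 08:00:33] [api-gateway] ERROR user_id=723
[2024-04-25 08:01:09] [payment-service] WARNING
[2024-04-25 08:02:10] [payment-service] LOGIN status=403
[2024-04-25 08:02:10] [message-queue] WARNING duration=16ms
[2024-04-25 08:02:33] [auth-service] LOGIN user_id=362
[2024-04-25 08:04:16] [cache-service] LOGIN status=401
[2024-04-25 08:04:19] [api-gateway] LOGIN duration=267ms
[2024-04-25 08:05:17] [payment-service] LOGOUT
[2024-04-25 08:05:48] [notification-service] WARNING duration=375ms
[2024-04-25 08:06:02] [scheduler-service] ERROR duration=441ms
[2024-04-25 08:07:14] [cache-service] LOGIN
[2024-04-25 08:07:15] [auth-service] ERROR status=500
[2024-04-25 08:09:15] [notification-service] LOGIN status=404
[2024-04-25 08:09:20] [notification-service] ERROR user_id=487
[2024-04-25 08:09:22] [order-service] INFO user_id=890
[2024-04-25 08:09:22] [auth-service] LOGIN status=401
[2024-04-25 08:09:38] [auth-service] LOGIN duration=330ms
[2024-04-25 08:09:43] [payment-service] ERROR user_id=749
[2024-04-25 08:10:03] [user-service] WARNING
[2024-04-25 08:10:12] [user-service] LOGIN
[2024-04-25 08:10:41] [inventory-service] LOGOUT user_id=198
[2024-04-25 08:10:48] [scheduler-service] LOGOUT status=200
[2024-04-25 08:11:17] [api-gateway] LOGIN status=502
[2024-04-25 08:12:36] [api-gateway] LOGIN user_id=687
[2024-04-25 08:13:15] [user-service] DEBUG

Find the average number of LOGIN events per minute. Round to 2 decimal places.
0.86

To calculate the rate:

1. Count total LOGIN events: 12
2. Total time period: 14 minutes
3. Rate = 12 / 14 = 0.86 events per minute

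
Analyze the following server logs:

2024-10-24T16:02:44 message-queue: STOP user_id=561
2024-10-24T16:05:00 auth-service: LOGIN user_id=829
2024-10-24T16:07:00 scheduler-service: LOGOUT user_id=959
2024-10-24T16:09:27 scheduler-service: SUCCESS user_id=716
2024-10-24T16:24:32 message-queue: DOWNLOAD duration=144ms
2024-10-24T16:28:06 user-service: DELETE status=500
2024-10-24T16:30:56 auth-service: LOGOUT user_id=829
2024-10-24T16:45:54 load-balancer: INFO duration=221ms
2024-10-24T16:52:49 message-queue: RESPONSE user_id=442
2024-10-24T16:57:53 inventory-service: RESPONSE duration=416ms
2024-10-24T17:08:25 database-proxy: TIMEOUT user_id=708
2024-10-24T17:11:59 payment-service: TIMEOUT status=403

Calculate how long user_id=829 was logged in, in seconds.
1556

To calculate session duration:

1. Find LOGIN event for user_id=829: 2024-10-24T16:05:00
2. Find LOGOUT event for user_id=829: 2024-10-24T16:30:56
3. Session duration: 2024-10-24T16:30:56 - 2024-10-24T16:05:00 = 1556 seconds (25 minutes)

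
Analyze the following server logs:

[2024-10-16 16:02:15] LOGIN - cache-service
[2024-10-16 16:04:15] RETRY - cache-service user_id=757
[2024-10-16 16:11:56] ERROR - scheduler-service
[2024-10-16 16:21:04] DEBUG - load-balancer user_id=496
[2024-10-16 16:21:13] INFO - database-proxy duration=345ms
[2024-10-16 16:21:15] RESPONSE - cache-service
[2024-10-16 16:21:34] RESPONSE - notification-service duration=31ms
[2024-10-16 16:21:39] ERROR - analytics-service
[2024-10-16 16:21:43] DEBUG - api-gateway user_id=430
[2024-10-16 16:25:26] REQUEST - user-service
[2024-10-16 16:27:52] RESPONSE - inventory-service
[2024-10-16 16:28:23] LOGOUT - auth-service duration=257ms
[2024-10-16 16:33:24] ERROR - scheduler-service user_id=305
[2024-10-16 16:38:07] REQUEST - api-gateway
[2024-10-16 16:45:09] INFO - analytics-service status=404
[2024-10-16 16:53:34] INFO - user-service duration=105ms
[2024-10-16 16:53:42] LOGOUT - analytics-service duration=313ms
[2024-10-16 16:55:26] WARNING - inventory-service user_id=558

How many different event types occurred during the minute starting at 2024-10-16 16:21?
4

To count unique event types:

1. Filter events in the minute starting at 2024-10-16 16:21
2. Extract event types from matching entries
3. Count unique types: 4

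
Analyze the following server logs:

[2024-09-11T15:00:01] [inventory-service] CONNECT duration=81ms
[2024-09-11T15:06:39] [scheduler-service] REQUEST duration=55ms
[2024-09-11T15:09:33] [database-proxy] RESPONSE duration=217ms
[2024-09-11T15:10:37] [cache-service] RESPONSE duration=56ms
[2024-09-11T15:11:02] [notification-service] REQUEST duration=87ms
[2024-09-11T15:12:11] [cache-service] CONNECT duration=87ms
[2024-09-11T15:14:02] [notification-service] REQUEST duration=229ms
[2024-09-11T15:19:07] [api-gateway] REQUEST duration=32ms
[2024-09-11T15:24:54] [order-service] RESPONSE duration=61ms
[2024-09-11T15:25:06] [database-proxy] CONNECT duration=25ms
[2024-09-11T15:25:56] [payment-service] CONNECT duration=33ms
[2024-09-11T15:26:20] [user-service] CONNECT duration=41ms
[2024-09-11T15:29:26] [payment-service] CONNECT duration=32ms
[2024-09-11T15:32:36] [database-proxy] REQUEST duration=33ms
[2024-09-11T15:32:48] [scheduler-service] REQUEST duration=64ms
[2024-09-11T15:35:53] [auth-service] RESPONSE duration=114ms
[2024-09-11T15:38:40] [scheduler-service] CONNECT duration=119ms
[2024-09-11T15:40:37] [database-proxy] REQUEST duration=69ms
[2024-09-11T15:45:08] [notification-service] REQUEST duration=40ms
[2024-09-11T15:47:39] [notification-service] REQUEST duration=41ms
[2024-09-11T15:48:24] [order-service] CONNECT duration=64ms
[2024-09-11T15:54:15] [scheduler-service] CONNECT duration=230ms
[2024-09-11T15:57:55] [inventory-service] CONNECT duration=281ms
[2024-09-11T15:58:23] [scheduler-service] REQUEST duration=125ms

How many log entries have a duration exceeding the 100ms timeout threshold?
7

To count timeouts:

1. Threshold: 100ms
2. Extract duration from each log entry
3. Count entries where duration > 100
4. Timeout count: 7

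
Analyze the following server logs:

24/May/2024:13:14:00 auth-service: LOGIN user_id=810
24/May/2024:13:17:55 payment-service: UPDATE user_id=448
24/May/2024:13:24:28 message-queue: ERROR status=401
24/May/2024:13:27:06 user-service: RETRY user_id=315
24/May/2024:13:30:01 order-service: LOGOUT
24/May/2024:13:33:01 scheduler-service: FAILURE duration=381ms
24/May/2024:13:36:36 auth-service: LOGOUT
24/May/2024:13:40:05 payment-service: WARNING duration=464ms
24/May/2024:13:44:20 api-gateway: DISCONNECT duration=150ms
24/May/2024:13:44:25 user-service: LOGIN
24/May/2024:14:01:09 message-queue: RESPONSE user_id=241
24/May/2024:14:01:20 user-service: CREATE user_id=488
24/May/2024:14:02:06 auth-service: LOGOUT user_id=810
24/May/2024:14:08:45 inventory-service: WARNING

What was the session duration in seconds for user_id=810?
2886

To calculate session duration:

1. Find LOGIN event for user_id=810: 24/May/2024:13:14:00
2. Find LOGOUT event for user_id=810: 24/May/2024:14:02:06
3. Session duration: 24/May/2024:14:02:06 - 24/May/2024:13:14:00 = 2886 seconds (48 minutes)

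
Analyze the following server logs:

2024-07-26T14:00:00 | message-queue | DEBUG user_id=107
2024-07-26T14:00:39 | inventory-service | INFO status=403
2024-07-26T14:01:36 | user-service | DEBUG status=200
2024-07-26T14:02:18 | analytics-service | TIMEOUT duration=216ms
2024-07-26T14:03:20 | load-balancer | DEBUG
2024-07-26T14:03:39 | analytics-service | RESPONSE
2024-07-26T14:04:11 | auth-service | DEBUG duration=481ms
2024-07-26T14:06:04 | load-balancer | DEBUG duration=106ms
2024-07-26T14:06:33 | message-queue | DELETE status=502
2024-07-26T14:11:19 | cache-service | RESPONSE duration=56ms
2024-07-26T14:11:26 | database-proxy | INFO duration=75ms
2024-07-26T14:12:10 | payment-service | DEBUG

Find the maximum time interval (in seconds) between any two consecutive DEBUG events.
366

To find the longest gap:

1. Extract all DEBUG events in chronological order
2. Calculate time differences between consecutive events
3. Find the maximum difference
4. Longest gap: 366 seconds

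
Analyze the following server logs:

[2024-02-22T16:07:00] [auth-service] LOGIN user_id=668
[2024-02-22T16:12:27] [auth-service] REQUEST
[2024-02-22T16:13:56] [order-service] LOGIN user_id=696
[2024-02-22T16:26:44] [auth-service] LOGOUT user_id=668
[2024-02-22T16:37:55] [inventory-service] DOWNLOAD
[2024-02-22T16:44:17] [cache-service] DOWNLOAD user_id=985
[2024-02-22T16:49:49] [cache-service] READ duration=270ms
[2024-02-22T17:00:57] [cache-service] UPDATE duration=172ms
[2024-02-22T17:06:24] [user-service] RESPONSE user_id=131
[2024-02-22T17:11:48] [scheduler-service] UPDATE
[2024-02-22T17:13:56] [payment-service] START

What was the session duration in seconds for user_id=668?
1184

To calculate session duration:

1. Find LOGIN event for user_id=668: 2024-02-22T16:07:00
2. Find LOGOUT event for user_id=668: 2024-02-22T16:26:44
3. Session duration: 2024-02-22T16:26:44 - 2024-02-22T16:07:00 = 1184 seconds (19 minutes)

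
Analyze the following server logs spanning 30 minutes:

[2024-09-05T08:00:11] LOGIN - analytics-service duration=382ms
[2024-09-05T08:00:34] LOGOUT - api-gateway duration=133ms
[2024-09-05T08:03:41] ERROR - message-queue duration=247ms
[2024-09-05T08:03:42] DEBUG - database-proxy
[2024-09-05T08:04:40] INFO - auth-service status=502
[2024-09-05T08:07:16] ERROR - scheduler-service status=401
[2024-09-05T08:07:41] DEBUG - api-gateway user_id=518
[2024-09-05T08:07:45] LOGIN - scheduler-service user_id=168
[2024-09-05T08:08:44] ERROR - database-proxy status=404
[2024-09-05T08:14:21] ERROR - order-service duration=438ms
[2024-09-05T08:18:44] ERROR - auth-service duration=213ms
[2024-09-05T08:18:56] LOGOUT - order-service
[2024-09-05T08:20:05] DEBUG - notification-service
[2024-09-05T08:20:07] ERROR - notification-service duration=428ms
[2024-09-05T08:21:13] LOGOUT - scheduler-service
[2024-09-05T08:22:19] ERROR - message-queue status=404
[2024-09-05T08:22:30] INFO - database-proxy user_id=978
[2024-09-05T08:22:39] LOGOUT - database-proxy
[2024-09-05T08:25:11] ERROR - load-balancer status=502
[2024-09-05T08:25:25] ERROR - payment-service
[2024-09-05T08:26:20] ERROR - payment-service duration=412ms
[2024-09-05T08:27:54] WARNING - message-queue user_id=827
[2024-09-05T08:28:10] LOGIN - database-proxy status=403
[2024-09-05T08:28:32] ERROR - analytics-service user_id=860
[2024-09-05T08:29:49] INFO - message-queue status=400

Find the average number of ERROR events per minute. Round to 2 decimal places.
0.37

To calculate the rate:

1. Count total ERROR events: 11
2. Total time period: 30 minutes
3. Rate = 11 / 30 = 0.37 events per minute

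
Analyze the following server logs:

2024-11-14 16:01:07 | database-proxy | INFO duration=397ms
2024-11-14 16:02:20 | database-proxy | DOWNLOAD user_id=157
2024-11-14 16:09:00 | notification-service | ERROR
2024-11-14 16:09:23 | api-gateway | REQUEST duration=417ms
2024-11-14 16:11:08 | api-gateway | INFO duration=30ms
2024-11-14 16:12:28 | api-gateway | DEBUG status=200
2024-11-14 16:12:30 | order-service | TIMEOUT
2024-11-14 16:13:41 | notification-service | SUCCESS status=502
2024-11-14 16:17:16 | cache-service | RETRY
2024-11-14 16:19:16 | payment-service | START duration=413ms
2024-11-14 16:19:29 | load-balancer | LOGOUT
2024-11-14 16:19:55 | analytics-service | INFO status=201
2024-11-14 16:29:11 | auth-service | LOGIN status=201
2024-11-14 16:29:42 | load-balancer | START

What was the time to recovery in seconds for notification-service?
281

To calculate recovery time:

1. Find ERROR event for notification-service: 2024-11-14 16:09:00
2. Find next SUCCESS event for notification-service: 2024-11-14 16:13:41
3. Recovery time: 2024-11-14 16:13:41 - 2024-11-14 16:09:00 = 281 seconds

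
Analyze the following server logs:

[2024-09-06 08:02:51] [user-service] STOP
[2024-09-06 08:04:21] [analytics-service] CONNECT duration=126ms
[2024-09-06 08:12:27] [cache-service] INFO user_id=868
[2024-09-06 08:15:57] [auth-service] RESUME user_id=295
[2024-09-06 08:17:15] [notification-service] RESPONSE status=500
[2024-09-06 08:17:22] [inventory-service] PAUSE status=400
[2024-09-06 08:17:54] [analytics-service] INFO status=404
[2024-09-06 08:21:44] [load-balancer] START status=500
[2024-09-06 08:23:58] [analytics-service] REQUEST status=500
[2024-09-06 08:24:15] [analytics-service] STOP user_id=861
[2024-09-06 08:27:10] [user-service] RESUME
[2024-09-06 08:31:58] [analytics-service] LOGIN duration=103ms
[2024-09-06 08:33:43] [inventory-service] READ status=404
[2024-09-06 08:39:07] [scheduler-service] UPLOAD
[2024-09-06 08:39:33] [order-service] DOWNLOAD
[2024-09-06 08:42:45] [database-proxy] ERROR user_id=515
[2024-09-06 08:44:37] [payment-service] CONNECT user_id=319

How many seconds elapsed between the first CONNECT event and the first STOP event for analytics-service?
1194

To find the time between events:

1. Locate the first CONNECT event for analytics-service: 2024-09-06 08:04:21
2. Locate the first STOP event for analytics-service: 2024-09-06 08:24:15
3. Calculate the difference: 2024-09-06 08:24:15 - 2024-09-06 08:04:21 = 1194 seconds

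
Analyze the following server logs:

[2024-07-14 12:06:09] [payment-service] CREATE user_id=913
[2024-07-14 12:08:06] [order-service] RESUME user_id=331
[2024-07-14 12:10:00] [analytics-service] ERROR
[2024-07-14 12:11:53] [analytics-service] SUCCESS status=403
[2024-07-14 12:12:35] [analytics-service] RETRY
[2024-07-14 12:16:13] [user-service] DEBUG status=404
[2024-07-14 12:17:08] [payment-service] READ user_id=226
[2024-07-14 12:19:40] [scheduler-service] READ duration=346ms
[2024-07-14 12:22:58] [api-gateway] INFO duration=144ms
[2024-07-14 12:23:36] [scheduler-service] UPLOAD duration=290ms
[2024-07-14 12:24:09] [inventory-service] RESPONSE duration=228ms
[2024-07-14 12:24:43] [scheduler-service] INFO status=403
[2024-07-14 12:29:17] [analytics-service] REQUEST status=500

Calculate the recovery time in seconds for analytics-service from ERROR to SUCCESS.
113

To calculate recovery time:

1. Find ERROR event for analytics-service: 2024-07-14 12:10:00
2. Find next SUCCESS event for analytics-service: 2024-07-14 12:11:53
3. Recovery time: 2024-07-14 12:11:53 - 2024-07-14 12:10:00 = 113 seconds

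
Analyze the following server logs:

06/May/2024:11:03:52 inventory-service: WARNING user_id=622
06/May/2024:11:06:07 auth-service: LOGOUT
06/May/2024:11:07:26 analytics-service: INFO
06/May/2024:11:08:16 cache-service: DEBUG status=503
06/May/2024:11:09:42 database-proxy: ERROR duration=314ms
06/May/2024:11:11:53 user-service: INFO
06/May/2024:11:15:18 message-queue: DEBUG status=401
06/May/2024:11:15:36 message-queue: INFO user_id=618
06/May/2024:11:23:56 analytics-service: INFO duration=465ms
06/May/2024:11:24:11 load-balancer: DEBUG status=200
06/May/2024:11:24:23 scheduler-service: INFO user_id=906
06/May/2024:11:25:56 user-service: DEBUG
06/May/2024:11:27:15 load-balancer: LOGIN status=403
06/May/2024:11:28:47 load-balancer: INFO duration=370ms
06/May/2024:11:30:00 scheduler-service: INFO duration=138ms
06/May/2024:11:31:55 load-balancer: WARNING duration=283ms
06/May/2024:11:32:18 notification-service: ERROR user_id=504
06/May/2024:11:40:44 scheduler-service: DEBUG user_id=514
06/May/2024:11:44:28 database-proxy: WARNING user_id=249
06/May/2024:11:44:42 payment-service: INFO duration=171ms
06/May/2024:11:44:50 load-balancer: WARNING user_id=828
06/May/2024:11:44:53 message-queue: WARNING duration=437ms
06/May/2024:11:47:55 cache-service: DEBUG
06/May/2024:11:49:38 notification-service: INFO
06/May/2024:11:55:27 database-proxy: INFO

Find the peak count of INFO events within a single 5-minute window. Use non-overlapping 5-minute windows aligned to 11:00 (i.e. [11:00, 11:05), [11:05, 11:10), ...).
2

To find the burst window:

1. Divide the log period into non-overlapping 5-minute windows starting at 11:00
2. Count INFO events in each window
3. Find the window with maximum count
4. Maximum events in a window: 2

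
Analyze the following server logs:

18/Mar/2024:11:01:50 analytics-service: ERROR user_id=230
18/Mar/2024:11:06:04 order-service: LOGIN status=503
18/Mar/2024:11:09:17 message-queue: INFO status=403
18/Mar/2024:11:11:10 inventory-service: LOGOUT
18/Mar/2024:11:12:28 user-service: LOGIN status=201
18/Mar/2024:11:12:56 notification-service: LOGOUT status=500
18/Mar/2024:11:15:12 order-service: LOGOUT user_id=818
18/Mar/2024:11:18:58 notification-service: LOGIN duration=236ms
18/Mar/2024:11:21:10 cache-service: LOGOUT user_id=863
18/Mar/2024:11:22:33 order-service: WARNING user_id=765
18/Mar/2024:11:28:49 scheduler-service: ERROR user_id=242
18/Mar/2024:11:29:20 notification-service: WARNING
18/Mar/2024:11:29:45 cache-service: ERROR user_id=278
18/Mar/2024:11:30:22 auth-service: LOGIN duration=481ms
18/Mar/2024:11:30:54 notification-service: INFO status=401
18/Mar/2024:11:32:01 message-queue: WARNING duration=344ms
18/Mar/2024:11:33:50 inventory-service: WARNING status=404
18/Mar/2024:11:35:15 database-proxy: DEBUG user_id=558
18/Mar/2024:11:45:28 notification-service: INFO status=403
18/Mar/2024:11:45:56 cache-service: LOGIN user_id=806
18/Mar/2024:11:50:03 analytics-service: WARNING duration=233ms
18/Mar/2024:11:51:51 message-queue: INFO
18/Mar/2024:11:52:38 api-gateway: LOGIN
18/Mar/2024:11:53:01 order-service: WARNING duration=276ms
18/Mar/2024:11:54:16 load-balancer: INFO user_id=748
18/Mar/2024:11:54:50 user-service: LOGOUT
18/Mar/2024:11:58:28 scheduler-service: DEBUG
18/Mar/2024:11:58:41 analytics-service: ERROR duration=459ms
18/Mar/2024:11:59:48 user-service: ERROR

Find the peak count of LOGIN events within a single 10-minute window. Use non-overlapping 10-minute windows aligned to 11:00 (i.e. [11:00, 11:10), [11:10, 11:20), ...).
2

To find the burst window:

1. Divide the log period into non-overlapping 10-minute windows starting at 11:00
2. Count LOGIN events in each window
3. Find the window with maximum count
4. Maximum events in a window: 2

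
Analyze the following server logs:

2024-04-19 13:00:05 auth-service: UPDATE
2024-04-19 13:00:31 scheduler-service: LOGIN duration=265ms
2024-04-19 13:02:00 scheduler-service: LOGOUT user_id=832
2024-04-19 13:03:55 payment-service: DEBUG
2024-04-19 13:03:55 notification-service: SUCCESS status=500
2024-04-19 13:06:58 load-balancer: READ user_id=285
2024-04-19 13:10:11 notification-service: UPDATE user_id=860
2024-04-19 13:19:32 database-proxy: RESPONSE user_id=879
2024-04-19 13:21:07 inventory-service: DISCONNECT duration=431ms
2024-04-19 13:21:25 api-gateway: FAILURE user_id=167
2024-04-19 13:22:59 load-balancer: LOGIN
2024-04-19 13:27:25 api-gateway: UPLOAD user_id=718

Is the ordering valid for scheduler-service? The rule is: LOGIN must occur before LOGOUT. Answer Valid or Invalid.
Valid

To validate ordering:

1. Required order: LOGIN → LOGOUT
2. Rule: LOGIN must occur before LOGOUT
3. Check actual order of events for scheduler-service
4. Result: Valid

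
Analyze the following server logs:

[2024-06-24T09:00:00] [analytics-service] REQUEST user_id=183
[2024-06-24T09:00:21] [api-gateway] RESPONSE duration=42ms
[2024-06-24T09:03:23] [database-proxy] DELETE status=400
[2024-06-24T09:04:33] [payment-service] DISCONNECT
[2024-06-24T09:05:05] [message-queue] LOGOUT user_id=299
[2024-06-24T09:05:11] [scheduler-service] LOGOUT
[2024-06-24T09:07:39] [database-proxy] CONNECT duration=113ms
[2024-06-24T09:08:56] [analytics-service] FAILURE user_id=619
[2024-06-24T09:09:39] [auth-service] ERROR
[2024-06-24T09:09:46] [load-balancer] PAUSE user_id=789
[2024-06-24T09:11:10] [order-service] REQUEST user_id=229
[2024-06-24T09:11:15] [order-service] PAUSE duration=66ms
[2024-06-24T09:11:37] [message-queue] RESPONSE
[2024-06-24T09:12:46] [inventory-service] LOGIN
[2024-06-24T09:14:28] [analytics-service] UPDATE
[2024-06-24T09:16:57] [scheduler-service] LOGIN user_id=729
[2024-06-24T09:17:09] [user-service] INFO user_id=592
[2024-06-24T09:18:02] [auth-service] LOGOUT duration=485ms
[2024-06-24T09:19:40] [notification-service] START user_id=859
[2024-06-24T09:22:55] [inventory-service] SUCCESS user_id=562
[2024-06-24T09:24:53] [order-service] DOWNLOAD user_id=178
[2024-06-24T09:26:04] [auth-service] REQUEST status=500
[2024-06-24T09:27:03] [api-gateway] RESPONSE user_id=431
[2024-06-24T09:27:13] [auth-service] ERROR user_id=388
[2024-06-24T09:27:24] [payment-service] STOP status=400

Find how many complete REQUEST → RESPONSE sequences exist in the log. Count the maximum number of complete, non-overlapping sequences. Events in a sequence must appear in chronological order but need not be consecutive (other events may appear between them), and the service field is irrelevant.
3

To count sequences:

1. Look for pattern: REQUEST → RESPONSE
2. Greedily scan the log in chronological order, matching each sequence element in turn (ignoring service)
3. Each time the full pattern completes, increment the count and restart matching from the next event
4. Complete non-overlapping sequences found: 3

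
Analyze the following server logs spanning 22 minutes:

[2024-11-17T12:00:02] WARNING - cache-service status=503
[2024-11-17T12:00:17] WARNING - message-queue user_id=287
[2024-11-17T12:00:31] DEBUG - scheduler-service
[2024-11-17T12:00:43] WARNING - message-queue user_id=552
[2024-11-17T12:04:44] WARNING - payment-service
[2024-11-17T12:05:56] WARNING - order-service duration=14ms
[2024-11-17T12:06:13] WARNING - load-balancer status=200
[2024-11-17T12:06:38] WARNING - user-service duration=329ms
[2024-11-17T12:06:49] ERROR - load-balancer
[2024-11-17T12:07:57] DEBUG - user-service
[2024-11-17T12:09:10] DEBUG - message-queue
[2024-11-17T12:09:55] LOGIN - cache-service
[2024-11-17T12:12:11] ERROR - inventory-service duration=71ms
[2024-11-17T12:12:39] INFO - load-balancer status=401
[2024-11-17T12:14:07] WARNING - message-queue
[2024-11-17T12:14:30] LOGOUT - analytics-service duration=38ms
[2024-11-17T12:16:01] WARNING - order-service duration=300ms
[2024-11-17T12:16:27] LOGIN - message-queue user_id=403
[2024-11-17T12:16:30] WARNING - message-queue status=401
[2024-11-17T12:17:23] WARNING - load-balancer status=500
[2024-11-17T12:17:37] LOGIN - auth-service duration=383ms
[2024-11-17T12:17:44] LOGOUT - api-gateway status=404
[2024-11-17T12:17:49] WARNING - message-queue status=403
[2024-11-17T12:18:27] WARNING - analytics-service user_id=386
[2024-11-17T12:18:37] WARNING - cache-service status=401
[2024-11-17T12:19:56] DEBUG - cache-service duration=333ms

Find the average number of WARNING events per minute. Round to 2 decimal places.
0.64

To calculate the rate:

1. Count total WARNING events: 14
2. Total time period: 22 minutes
3. Rate = 14 / 22 = 0.64 events per minute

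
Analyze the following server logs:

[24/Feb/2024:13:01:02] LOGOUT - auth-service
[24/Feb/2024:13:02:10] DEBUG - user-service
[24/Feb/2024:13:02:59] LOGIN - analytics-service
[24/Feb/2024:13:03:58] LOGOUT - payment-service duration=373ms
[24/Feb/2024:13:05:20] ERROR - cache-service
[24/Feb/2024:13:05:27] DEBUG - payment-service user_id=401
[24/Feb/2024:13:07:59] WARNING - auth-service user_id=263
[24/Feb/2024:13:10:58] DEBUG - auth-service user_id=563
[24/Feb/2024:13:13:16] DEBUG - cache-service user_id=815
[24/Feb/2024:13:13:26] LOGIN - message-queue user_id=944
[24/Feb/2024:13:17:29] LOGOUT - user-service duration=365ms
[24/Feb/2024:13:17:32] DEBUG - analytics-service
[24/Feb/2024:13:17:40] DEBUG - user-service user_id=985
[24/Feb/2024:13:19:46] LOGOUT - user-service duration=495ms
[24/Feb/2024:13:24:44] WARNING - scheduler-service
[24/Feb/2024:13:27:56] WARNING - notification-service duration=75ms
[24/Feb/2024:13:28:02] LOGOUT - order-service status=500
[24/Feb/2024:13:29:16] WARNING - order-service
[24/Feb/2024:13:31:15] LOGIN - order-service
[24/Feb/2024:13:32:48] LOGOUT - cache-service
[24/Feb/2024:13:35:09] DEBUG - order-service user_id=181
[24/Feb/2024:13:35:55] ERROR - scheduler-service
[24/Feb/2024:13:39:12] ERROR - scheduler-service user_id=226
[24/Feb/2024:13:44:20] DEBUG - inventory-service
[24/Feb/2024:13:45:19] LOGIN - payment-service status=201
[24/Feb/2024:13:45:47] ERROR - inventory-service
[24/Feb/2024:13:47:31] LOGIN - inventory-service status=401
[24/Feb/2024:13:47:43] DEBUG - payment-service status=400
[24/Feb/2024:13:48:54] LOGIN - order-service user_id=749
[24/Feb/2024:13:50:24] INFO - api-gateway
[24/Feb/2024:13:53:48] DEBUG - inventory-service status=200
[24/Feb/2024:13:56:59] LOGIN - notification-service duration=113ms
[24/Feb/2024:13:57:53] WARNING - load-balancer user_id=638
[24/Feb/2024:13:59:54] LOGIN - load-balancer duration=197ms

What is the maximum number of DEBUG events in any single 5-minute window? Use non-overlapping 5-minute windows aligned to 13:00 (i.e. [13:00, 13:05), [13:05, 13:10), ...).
2

To find the burst window:

1. Divide the log period into non-overlapping 5-minute windows starting at 13:00
2. Count DEBUG events in each window
3. Find the window with maximum count
4. Maximum events in a window: 2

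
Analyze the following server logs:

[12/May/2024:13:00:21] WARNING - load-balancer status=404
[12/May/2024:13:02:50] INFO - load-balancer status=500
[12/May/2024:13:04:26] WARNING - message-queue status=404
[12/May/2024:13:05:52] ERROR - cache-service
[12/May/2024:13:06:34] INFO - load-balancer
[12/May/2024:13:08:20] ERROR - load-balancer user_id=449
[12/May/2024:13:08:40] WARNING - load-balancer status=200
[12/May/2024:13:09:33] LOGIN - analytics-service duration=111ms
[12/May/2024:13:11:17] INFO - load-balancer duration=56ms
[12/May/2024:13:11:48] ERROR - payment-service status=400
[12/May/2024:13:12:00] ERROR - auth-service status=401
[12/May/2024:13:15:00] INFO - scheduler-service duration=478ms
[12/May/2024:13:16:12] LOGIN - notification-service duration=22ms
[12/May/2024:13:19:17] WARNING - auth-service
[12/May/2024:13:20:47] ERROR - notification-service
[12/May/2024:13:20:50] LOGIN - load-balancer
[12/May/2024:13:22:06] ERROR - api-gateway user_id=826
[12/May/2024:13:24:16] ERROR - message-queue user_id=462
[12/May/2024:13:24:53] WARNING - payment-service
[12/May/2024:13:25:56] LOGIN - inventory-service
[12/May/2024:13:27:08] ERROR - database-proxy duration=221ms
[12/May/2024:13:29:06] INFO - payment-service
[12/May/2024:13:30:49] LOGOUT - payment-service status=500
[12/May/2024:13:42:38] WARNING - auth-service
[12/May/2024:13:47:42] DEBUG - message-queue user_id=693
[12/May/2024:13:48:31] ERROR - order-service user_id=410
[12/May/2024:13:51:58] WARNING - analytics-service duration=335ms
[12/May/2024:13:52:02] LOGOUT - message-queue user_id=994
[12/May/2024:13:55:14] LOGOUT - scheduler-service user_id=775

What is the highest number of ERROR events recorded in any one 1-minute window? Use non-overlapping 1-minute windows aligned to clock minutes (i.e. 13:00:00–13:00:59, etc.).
1

To find the burst window:

1. Divide the log period into non-overlapping 1-minute windows starting at 13:00
2. Count ERROR events in each window
3. Find the window with maximum count
4. Maximum events in a window: 1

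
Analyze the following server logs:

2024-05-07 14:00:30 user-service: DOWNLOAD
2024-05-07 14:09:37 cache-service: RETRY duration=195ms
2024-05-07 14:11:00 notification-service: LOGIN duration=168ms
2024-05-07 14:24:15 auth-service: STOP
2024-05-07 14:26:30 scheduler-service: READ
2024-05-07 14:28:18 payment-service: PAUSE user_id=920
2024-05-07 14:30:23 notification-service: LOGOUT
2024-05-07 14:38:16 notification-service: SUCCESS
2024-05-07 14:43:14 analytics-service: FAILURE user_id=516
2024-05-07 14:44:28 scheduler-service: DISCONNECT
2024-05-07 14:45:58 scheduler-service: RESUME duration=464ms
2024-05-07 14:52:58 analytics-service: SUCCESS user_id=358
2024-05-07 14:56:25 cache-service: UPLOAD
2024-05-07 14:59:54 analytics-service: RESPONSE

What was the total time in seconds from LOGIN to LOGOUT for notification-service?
1163

To calculate state duration:

1. Find LOGIN event for notification-service: 2024-05-07 14:11:00
2. Find LOGOUT event for notification-service: 2024-05-07 14:30:23
3. Calculate duration: 2024-05-07 14:30:23 - 2024-05-07 14:11:00 = 1163 seconds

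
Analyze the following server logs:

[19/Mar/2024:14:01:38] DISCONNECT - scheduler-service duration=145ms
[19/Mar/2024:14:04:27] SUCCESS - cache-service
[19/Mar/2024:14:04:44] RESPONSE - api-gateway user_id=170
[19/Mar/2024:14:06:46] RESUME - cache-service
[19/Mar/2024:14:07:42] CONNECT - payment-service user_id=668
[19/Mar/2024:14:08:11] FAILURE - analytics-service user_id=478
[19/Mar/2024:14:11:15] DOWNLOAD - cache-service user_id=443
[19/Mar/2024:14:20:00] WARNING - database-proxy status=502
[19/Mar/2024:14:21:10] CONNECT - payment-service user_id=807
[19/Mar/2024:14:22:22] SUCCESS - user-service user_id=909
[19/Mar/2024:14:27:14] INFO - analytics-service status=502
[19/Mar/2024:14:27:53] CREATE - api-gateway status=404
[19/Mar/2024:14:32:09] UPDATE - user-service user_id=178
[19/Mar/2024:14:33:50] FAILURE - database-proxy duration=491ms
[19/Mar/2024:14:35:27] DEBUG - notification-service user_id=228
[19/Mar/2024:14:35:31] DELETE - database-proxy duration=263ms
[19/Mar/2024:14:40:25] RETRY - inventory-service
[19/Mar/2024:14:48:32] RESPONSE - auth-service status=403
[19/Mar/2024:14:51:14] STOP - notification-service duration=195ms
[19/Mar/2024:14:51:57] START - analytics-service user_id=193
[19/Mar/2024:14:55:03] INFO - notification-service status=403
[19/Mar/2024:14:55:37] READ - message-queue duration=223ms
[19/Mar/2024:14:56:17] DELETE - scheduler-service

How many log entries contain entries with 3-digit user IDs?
9

To find matching entries:

1. Pattern to match: entries with 3-digit user IDs
2. Scan each log entry for the pattern
3. Count matches: 9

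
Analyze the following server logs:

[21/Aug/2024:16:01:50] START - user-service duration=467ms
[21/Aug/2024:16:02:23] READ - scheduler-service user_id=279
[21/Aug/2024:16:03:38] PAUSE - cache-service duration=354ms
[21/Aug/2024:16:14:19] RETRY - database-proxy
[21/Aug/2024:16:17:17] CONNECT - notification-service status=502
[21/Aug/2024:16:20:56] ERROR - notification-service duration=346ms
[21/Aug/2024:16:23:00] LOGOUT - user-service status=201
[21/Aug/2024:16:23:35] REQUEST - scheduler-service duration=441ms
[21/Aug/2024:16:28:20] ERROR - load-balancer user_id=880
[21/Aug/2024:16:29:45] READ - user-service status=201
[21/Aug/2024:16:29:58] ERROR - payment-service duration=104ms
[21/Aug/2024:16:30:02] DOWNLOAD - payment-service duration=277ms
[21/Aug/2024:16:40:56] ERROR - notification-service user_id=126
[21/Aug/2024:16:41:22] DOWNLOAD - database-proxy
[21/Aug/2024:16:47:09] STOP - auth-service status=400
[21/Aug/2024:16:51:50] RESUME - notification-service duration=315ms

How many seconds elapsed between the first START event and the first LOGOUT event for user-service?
1270

To find the time between events:

1. Locate the first START event for user-service: 21/Aug/2024:16:01:50
2. Locate the first LOGOUT event for user-service: 21/Aug/2024:16:23:00
3. Calculate the difference: 21/Aug/2024:16:23:00 - 21/Aug/2024:16:01:50 = 1270 seconds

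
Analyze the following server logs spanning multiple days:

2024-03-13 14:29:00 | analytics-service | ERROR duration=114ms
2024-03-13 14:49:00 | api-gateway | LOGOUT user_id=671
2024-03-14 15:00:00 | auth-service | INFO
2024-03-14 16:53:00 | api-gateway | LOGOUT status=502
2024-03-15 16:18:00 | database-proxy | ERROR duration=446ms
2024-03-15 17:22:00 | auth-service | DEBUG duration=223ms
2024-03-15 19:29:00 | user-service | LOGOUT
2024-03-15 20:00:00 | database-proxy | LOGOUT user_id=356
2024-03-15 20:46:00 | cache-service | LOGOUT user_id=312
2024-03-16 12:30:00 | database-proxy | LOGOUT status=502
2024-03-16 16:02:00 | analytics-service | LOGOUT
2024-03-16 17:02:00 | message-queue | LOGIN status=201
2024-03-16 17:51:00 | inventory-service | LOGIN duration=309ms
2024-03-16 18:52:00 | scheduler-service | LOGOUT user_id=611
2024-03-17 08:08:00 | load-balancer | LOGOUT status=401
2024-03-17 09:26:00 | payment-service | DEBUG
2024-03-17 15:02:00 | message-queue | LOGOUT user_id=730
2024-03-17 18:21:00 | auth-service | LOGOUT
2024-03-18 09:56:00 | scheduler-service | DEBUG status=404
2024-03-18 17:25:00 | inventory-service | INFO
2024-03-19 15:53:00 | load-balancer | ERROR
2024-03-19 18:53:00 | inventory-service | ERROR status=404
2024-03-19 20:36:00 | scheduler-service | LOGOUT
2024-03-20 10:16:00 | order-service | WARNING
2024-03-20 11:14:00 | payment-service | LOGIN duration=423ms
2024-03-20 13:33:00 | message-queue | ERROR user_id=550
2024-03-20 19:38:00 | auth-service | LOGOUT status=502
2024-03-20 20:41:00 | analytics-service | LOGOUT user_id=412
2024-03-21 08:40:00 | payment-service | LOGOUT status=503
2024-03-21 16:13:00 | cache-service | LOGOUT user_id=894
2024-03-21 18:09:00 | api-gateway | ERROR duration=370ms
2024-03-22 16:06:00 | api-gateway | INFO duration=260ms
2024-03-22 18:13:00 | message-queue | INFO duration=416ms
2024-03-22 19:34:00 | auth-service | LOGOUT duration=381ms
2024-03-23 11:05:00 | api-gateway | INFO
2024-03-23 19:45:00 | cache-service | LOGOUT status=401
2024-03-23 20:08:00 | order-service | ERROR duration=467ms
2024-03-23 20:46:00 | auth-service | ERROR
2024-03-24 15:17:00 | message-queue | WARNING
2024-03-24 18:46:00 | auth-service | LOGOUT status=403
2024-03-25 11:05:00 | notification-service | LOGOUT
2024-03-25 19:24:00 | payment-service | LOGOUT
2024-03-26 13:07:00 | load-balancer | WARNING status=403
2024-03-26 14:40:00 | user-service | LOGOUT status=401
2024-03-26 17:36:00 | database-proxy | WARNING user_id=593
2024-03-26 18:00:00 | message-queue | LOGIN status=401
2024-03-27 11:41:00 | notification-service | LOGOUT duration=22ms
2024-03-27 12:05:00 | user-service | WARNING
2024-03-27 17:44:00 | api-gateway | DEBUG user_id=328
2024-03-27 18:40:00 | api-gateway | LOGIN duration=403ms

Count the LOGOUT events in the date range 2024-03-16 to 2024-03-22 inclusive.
12

To filter by date range:

1. Date range: 2024-03-16 through 2024-03-22, both dates inclusive
2. Filter for LOGOUT events whose date falls in this range
3. Count matching events: 12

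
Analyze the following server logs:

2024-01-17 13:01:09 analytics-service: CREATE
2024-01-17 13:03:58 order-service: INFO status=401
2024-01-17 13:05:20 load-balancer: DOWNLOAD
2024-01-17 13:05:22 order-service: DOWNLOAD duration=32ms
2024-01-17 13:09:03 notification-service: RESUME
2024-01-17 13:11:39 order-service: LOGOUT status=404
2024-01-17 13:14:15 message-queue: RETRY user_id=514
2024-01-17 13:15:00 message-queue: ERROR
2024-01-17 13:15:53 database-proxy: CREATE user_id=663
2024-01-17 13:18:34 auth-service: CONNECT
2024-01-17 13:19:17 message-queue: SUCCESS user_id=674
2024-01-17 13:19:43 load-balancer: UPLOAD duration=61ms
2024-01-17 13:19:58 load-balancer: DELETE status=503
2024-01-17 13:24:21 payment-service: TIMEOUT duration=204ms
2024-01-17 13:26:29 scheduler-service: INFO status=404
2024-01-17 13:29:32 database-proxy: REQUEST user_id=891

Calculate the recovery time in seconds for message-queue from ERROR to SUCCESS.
257

To calculate recovery time:

1. Find ERROR event for message-queue: 2024-01-17 13:15:00
2. Find next SUCCESS event for message-queue: 2024-01-17 13:19:17
3. Recovery time: 2024-01-17 13:19:17 - 2024-01-17 13:15:00 = 257 seconds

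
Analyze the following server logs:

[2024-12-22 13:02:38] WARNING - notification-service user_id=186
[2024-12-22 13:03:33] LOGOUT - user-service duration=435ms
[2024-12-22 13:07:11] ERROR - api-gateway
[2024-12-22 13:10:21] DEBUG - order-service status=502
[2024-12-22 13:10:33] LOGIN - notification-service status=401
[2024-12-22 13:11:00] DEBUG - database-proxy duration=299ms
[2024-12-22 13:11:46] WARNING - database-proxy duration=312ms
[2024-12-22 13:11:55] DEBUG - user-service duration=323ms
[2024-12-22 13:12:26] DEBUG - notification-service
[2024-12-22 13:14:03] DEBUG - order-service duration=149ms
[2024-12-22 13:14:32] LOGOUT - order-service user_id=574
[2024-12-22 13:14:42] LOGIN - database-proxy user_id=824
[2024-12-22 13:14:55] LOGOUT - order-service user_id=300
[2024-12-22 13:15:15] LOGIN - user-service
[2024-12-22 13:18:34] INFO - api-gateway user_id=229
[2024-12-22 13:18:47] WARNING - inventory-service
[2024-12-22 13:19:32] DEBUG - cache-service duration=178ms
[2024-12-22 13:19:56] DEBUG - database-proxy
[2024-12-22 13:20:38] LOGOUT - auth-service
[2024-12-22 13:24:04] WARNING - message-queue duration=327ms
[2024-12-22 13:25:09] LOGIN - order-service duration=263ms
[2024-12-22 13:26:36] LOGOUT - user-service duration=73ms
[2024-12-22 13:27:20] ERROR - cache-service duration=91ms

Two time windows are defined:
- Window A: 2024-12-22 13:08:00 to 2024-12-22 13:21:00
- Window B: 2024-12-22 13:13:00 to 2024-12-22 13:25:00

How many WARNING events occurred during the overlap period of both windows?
1

To find overlap events:

1. Window A: 2024-12-22 13:08:00 to 2024-12-22 13:21:00
2. Window B: 2024-12-22 13:13:00 to 2024-12-22 13:25:00
3. Overlap period: 2024-12-22 13:13:00 to 2024-12-22 13:21:00
4. Count WARNING events in overlap: 1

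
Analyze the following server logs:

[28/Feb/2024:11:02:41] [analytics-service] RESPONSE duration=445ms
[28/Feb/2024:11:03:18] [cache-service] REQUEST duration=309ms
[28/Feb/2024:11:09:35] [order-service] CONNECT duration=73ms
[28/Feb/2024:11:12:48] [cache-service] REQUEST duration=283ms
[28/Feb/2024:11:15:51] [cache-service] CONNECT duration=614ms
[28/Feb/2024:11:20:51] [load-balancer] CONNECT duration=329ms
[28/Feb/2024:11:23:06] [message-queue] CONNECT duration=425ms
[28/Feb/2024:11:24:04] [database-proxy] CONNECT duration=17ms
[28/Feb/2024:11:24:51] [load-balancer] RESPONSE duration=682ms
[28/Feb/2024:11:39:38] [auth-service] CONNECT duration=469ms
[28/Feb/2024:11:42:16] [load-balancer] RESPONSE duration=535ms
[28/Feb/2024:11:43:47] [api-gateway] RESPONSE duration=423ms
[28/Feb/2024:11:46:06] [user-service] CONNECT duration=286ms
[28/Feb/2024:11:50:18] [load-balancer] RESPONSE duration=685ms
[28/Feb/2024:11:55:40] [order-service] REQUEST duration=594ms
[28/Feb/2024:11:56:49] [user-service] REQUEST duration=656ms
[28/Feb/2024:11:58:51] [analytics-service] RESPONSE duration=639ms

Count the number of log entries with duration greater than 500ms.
7

To count timeouts:

1. Threshold: 500ms
2. Extract duration from each log entry
3. Count entries where duration > 500
4. Timeout count: 7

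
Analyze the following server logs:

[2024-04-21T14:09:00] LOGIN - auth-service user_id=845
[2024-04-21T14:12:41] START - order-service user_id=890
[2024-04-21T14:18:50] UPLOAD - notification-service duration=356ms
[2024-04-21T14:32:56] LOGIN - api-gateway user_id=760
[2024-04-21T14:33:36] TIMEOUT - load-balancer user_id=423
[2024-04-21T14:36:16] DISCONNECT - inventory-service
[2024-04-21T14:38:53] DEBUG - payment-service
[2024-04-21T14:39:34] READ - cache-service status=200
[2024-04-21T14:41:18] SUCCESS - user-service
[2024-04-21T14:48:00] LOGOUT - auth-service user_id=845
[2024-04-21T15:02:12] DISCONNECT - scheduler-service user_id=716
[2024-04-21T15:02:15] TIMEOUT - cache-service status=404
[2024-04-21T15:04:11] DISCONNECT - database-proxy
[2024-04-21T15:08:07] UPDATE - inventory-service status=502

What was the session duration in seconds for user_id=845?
2340

To calculate session duration:

1. Find LOGIN event for user_id=845: 2024-04-21T14:09:00
2. Find LOGOUT event for user_id=845: 2024-04-21T14:48:00
3. Session duration: 2024-04-21T14:48:00 - 2024-04-21T14:09:00 = 2340 seconds (39 minutes)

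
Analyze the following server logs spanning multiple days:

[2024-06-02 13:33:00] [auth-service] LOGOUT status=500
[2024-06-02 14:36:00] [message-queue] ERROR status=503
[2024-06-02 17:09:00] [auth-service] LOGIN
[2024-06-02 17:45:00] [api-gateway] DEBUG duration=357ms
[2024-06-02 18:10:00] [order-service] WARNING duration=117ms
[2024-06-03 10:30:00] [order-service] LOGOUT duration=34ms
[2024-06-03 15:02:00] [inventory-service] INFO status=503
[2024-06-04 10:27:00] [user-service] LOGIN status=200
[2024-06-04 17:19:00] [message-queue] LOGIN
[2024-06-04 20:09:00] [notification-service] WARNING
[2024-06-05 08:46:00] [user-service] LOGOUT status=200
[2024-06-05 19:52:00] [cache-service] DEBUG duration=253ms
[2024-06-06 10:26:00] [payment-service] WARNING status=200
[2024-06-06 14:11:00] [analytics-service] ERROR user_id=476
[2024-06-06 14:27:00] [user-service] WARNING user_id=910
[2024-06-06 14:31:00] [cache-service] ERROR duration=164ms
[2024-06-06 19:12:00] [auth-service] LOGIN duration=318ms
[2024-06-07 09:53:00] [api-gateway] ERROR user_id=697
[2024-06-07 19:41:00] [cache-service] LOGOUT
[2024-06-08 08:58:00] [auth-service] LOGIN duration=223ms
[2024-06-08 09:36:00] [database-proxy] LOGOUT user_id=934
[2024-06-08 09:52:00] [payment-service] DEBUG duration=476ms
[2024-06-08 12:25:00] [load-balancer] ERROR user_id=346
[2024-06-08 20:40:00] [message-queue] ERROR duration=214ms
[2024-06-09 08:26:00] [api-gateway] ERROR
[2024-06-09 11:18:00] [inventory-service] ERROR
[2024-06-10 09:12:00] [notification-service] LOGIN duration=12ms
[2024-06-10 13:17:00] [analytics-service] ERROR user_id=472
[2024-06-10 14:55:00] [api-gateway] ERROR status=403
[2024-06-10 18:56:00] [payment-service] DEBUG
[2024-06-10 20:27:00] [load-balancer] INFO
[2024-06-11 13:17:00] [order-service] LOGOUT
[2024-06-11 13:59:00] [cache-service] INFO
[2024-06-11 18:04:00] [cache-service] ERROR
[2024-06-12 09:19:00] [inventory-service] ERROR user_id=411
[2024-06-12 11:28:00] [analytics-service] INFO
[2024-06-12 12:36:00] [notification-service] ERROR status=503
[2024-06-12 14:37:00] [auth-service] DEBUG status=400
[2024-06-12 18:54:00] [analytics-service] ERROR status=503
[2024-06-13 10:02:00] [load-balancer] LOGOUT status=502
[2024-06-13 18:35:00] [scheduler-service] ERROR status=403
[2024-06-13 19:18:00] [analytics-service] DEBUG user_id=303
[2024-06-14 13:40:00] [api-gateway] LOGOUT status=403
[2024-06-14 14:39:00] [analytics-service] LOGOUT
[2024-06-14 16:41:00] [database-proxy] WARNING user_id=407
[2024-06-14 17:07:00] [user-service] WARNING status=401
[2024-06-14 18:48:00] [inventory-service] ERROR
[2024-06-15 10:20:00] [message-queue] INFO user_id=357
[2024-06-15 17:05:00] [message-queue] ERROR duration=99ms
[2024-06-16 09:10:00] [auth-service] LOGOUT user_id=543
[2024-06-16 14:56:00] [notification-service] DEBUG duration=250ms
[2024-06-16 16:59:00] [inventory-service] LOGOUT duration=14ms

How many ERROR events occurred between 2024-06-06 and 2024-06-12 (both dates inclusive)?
13

To filter by date range:

1. Date range: 2024-06-06 through 2024-06-12, both dates inclusive
2. Filter for ERROR events whose date falls in this range
3. Count matching events: 13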